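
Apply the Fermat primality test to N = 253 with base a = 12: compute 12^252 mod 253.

12^1 ≡ 12 (mod 253)
12^2 ≡ 12^2 = 144 ≡ 144 (mod 253)
12^4 ≡ 144^2 = 20736 ≡ 243 (mod 253)
12^8 ≡ 243^2 = 59049 ≡ 100 (mod 253)
12^16 ≡ 100^2 = 10000 ≡ 133 (mod 253)
12^32 ≡ 133^2 = 17689 ≡ 232 (mod 253)
12^64 ≡ 232^2 = 53824 ≡ 188 (mod 253)
12^128 ≡ 188^2 = 35344 ≡ 177 (mod 253)
252 = 128 + 64 + 32 + 16 + 8 + 4 in binary powers of 2.
So 12^252 ≡ 177 · 188 · 232 · 133 · 100 · 243 ≡ 232 (mod 253).
Since 232 ≠ 1, base 12 is a Fermat witness: 253 is composite.

232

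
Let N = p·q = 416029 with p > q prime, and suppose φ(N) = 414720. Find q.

541

φ(n) = (p−1)(q−1) = n − (p+q) + 1, so p + q = 416029 − 414720 + 1 = 1310.
p and q are the roots of t² − 1310t + 416029 = 0.
Discriminant: 1310² − 4·416029 = 1716100 − 1664116 = 51984; √51984 = 228.
q = (1310 − 228)/2 = 541, p = (1310 + 228)/2 = 769.
Check: 541 · 769 = 416029.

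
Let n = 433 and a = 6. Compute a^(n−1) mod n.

6^1 ≡ 6 (mod 433)
6^2 ≡ 6^2 = 36 ≡ 36 (mod 433)
6^4 ≡ 36^2 = 1296 ≡ 430 (mod 433)
6^8 ≡ 430^2 = 184900 ≡ 9 (mod 433)
6^16 ≡ 9^2 = 81 ≡ 81 (mod 433)
6^32 ≡ 81^2 = 6561 ≡ 66 (mod 433)
6^64 ≡ 66^2 = 4356 ≡ 26 (mod 433)
6^128 ≡ 26^2 = 676 ≡ 243 (mod 433)
6^256 ≡ 243^2 = 59049 ≡ 161 (mod 433)
432 = 256 + 128 + 32 + 16 in binary powers of 2.
So 6^432 ≡ 161 · 243 · 66 · 81 ≡ 1 (mod 433).
Since the result is 1, base 6 gives no evidence that 433 is composite.

1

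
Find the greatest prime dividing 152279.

152279 = 29 · 5251
5251 = 59 · 89
89 is prime.
So 152279 = 29 · 59 · 89; the largest prime factor is 89.

89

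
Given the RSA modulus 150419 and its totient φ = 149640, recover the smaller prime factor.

349

φ(n) = (p−1)(q−1) = n − (p+q) + 1, so p + q = 150419 − 149640 + 1 = 780.
p and q are the roots of t² − 780t + 150419 = 0.
Discriminant: 780² − 4·150419 = 608400 − 601676 = 6724; √6724 = 82.
q = (780 − 82)/2 = 349, p = (780 + 82)/2 = 431.
Check: 349 · 431 = 150419.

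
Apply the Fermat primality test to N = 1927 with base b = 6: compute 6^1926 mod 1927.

777

6^1 ≡ 6 (mod 1927)
6^2 ≡ 6^2 = 36 ≡ 36 (mod 1927)
6^4 ≡ 36^2 = 1296 ≡ 1296 (mod 1927)
6^8 ≡ 1296^2 = 1679616 ≡ 1199 (mod 1927)
6^16 ≡ 1199^2 = 1437601 ≡ 59 (mod 1927)
6^32 ≡ 59^2 = 3481 ≡ 1554 (mod 1927)
6^64 ≡ 1554^2 = 2414916 ≡ 385 (mod 1927)
6^128 ≡ 385^2 = 148225 ≡ 1773 (mod 1927)
6^256 ≡ 1773^2 = 3143529 ≡ 592 (mod 1927)
6^512 ≡ 592^2 = 350464 ≡ 1677 (mod 1927)
6^1024 ≡ 1677^2 = 2812329 ≡ 836 (mod 1927)
1926 = 1024 + 512 + 256 + 128 + 4 + 2 in binary powers of 2.
So 6^1926 ≡ 836 · 1677 · 592 · 1773 · 1296 · 36 ≡ 777 (mod 1927).
Since 777 ≠ 1, base 6 is a Fermat witness: 1927 is composite.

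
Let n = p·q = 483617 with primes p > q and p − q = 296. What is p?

Since p = q + 296, we have 483617 = q(q + 296), so q² + 296q − 483617 = 0.
Discriminant: 296² + 4·483617 = 87616 + 1934468 = 2022084; √2022084 = 1422.
q = (−296 + 1422)/2 = 563, and p = q + 296 = 859.
Check: 563 · 859 = 483617.

859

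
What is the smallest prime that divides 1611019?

47

1611019 is odd.
Digit sum 19, not divisible by 3.
Ends in 9: not divisible by 5.
7: 1611019 = 7·230145 + 4
11: 1611019 = 11·146456 + 3
13: 1611019 = 13·123924 + 7
17: 1611019 = 17·94765 + 14
19: 1611019 = 19·84790 + 9
23: 1611019 = 23·70044 + 7
29: 1611019 = 29·55552 + 11
31: 1611019 = 31·51968 + 11
37: 1611019 = 37·43541 + 2
41: 1611019 = 41·39293 + 6
43: 1611019 = 43·37465 + 24
47: 1611019 = 47·34277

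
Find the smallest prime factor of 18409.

18409 is odd.
Digit sum 22, not divisible by 3.
Ends in 9: not divisible by 5.
7: 18409 = 7·2629 + 6
11: 18409 = 11·1673 + 6
13: 18409 = 13·1416 + 1
17: 18409 = 17·1082 + 15
19: 18409 = 19·968 + 17
23: 18409 = 23·800 + 9
29: 18409 = 29·634 + 23
31: 18409 = 31·593 + 26
37: 18409 = 37·497 + 20
41: 18409 = 41·449

41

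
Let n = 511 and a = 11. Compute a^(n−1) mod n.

435

11^1 ≡ 11 (mod 511)
11^2 ≡ 11^2 = 121 ≡ 121 (mod 511)
11^4 ≡ 121^2 = 14641 ≡ 333 (mod 511)
11^8 ≡ 333^2 = 110889 ≡ 2 (mod 511)
11^16 ≡ 2^2 = 4 ≡ 4 (mod 511)
11^32 ≡ 4^2 = 16 ≡ 16 (mod 511)
11^64 ≡ 16^2 = 256 ≡ 256 (mod 511)
11^128 ≡ 256^2 = 65536 ≡ 128 (mod 511)
11^256 ≡ 128^2 = 16384 ≡ 32 (mod 511)
510 = 256 + 128 + 64 + 32 + 16 + 8 + 4 + 2 in binary powers of 2.
So 11^510 ≡ 32 · 128 · 256 · 16 · 4 · 2 · 333 · 121 ≡ 435 (mod 511).
Since 435 ≠ 1, base 11 is a Fermat witness: 511 is composite.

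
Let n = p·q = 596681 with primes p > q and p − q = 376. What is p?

983

Since p = q + 376, we have 596681 = q(q + 376), so q² + 376q − 596681 = 0.
Discriminant: 376² + 4·596681 = 141376 + 2386724 = 2528100; √2528100 = 1590.
q = (−376 + 1590)/2 = 607, and p = q + 376 = 983.
Check: 607 · 983 = 596681.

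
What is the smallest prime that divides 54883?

54883 is odd.
Digit sum 28, not divisible by 3.
Ends in 3: not divisible by 5.
7: 54883 = 7·7840 + 3
11: 54883 = 11·4989 + 4
13: 54883 = 13·4221 + 10
17: 54883 = 17·3228 + 7
19: 54883 = 19·2888 + 11
23: 54883 = 23·2386 + 5
29: 54883 = 29·1892 + 15
31: 54883 = 31·1770 + 13
37: 54883 = 37·1483 + 12
41: 54883 = 41·1338 + 25
43: 54883 = 43·1276 + 15
47: 54883 = 47·1167 + 34
53: 54883 = 53·1035 + 28
59: 54883 = 59·930 + 13
61: 54883 = 61·899 + 44
67: 54883 = 67·819 + 10
71: 54883 = 71·773

71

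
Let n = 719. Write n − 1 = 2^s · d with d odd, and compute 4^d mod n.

1

719 − 1 = 718 = 2^1 · 359, so d = 359.
4^1 ≡ 4 (mod 719)
4^2 ≡ 4^2 = 16 ≡ 16 (mod 719)
4^4 ≡ 16^2 = 256 ≡ 256 (mod 719)
4^8 ≡ 256^2 = 65536 ≡ 107 (mod 719)
4^16 ≡ 107^2 = 11449 ≡ 664 (mod 719)
4^32 ≡ 664^2 = 440896 ≡ 149 (mod 719)
4^64 ≡ 149^2 = 22201 ≡ 631 (mod 719)
4^128 ≡ 631^2 = 398161 ≡ 554 (mod 719)
4^256 ≡ 554^2 = 306916 ≡ 622 (mod 719)
359 = 256 + 64 + 32 + 4 + 2 + 1 in binary powers of 2.
So 4^359 ≡ 622 · 631 · 149 · 256 · 16 · 4 ≡ 1 (mod 719).
Since 4^d ≡ 1 (mod 719), base 4 does not prove 719 composite.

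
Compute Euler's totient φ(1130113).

1096704

Factor: 1130113 = 73 · 113 · 137.
φ(1130113) = (73−1) · (113−1) · (137−1) = 72 · 112 · 136 = 1096704.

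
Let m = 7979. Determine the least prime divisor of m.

79

7979 is odd.
Digit sum 32, not divisible by 3.
Ends in 9: not divisible by 5.
7: 7979 = 7·1139 + 6
11: 7979 = 11·725 + 4
13: 7979 = 13·613 + 10
17: 7979 = 17·469 + 6
19: 7979 = 19·419 + 18
23: 7979 = 23·346 + 21
29: 7979 = 29·275 + 4
31: 7979 = 31·257 + 12
37: 7979 = 37·215 + 24
41: 7979 = 41·194 + 25
43: 7979 = 43·185 + 24
47: 7979 = 47·169 + 36
53: 7979 = 53·150 + 29
59: 7979 = 59·135 + 14
61: 7979 = 61·130 + 49
67: 7979 = 67·119 + 6
71: 7979 = 71·112 + 27
73: 7979 = 73·109 + 22
79: 7979 = 79·101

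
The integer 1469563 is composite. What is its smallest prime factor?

41

1469563 is odd.
Digit sum 34, not divisible by 3.
Ends in 3: not divisible by 5.
7: 1469563 = 7·209937 + 4
11: 1469563 = 11·133596 + 7
13: 1469563 = 13·113043 + 4
17: 1469563 = 17·86444 + 15
19: 1469563 = 19·77345 + 8
23: 1469563 = 23·63894 + 1
29: 1469563 = 29·50674 + 17
31: 1469563 = 31·47405 + 8
37: 1469563 = 37·39717 + 34
41: 1469563 = 41·35843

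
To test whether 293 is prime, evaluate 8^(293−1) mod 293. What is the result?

8^1 ≡ 8 (mod 293)
8^2 ≡ 8^2 = 64 ≡ 64 (mod 293)
8^4 ≡ 64^2 = 4096 ≡ 287 (mod 293)
8^8 ≡ 287^2 = 82369 ≡ 36 (mod 293)
8^16 ≡ 36^2 = 1296 ≡ 124 (mod 293)
8^32 ≡ 124^2 = 15376 ≡ 140 (mod 293)
8^64 ≡ 140^2 = 19600 ≡ 262 (mod 293)
8^128 ≡ 262^2 = 68644 ≡ 82 (mod 293)
8^256 ≡ 82^2 = 6724 ≡ 278 (mod 293)
292 = 256 + 32 + 4 in binary powers of 2.
So 8^292 ≡ 278 · 140 · 287 ≡ 1 (mod 293).
Since the result is 1, base 8 gives no evidence that 293 is composite.

1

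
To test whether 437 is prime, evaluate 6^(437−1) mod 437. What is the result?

6^1 ≡ 6 (mod 437)
6^2 ≡ 6^2 = 36 ≡ 36 (mod 437)
6^4 ≡ 36^2 = 1296 ≡ 422 (mod 437)
6^8 ≡ 422^2 = 178084 ≡ 225 (mod 437)
6^16 ≡ 225^2 = 50625 ≡ 370 (mod 437)
6^32 ≡ 370^2 = 136900 ≡ 119 (mod 437)
6^64 ≡ 119^2 = 14161 ≡ 177 (mod 437)
6^128 ≡ 177^2 = 31329 ≡ 302 (mod 437)
6^256 ≡ 302^2 = 91204 ≡ 308 (mod 437)
436 = 256 + 128 + 32 + 16 + 4 in binary powers of 2.
So 6^436 ≡ 308 · 302 · 119 · 370 · 422 ≡ 118 (mod 437).
Since 118 ≠ 1, base 6 is a Fermat witness: 437 is composite.

118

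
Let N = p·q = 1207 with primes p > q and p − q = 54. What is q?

17

Since p = q + 54, we have 1207 = q(q + 54), so q² + 54q − 1207 = 0.
Discriminant: 54² + 4·1207 = 2916 + 4828 = 7744; √7744 = 88.
q = (−54 + 88)/2 = 17, and p = q + 54 = 71.
Check: 17 · 71 = 1207.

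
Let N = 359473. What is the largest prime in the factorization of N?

359473 = 61 · 5893
5893 = 71 · 83
83 is prime.
So 359473 = 61 · 71 · 83; the largest prime factor is 83.

83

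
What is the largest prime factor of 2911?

71

2911 = 41 · 71
71 is prime.
So 2911 = 41 · 71; the largest prime factor is 71.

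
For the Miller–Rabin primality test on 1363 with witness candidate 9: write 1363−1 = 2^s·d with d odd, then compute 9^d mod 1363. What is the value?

760

1363 − 1 = 1362 = 2^1 · 681, so d = 681.
9^1 ≡ 9 (mod 1363)
9^2 ≡ 9^2 = 81 ≡ 81 (mod 1363)
9^4 ≡ 81^2 = 6561 ≡ 1109 (mod 1363)
9^8 ≡ 1109^2 = 1229881 ≡ 455 (mod 1363)
9^16 ≡ 455^2 = 207025 ≡ 1212 (mod 1363)
9^32 ≡ 1212^2 = 1468944 ≡ 993 (mod 1363)
9^64 ≡ 993^2 = 986049 ≡ 600 (mod 1363)
9^128 ≡ 600^2 = 360000 ≡ 168 (mod 1363)
9^256 ≡ 168^2 = 28224 ≡ 964 (mod 1363)
9^512 ≡ 964^2 = 929296 ≡ 1093 (mod 1363)
681 = 512 + 128 + 32 + 8 + 1 in binary powers of 2.
So 9^681 ≡ 1093 · 168 · 993 · 455 · 9 ≡ 760 (mod 1363).
Squaring chain: 760; never reaches −1, so base 9 is a Miller–Rabin witness that 1363 is composite.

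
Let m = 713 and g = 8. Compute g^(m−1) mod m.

188

8^1 ≡ 8 (mod 713)
8^2 ≡ 8^2 = 64 ≡ 64 (mod 713)
8^4 ≡ 64^2 = 4096 ≡ 531 (mod 713)
8^8 ≡ 531^2 = 281961 ≡ 326 (mod 713)
8^16 ≡ 326^2 = 106276 ≡ 39 (mod 713)
8^32 ≡ 39^2 = 1521 ≡ 95 (mod 713)
8^64 ≡ 95^2 = 9025 ≡ 469 (mod 713)
8^128 ≡ 469^2 = 219961 ≡ 357 (mod 713)
8^256 ≡ 357^2 = 127449 ≡ 535 (mod 713)
8^512 ≡ 535^2 = 286225 ≡ 312 (mod 713)
712 = 512 + 128 + 64 + 8 in binary powers of 2.
So 8^712 ≡ 312 · 357 · 469 · 326 ≡ 188 (mod 713).
Since 188 ≠ 1, base 8 is a Fermat witness: 713 is composite.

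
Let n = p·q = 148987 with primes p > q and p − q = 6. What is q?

383

Since p = q + 6, we have 148987 = q(q + 6), so q² + 6q − 148987 = 0.
Discriminant: 6² + 4·148987 = 36 + 595948 = 595984; √595984 = 772.
q = (−6 + 772)/2 = 383, and p = q + 6 = 389.
Check: 383 · 389 = 148987.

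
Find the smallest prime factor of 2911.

2911 is odd.
Digit sum 13, not divisible by 3.
Ends in 1: not divisible by 5.
7: 2911 = 7·415 + 6
11: 2911 = 11·264 + 7
13: 2911 = 13·223 + 12
17: 2911 = 17·171 + 4
19: 2911 = 19·153 + 4
23: 2911 = 23·126 + 13
29: 2911 = 29·100 + 11
31: 2911 = 31·93 + 28
37: 2911 = 37·78 + 25
41: 2911 = 41·71

41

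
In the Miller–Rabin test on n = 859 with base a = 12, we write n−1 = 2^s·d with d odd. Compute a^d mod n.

858

859 − 1 = 858 = 2^1 · 429, so d = 429.
12^1 ≡ 12 (mod 859)
12^2 ≡ 12^2 = 144 ≡ 144 (mod 859)
12^4 ≡ 144^2 = 20736 ≡ 120 (mod 859)
12^8 ≡ 120^2 = 14400 ≡ 656 (mod 859)
12^16 ≡ 656^2 = 430336 ≡ 836 (mod 859)
12^32 ≡ 836^2 = 698896 ≡ 529 (mod 859)
12^64 ≡ 529^2 = 279841 ≡ 666 (mod 859)
12^128 ≡ 666^2 = 443556 ≡ 312 (mod 859)
12^256 ≡ 312^2 = 97344 ≡ 277 (mod 859)
429 = 256 + 128 + 32 + 8 + 4 + 1 in binary powers of 2.
So 12^429 ≡ 277 · 312 · 529 · 656 · 120 · 12 ≡ 858 (mod 859).
Since 12^d ≡ 858 (mod 859), base 12 does not prove 859 composite.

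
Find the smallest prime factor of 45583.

79

45583 is odd.
Digit sum 25, not divisible by 3.
Ends in 3: not divisible by 5.
7: 45583 = 7·6511 + 6
11: 45583 = 11·4143 + 10
13: 45583 = 13·3506 + 5
17: 45583 = 17·2681 + 6
19: 45583 = 19·2399 + 2
23: 45583 = 23·1981 + 20
29: 45583 = 29·1571 + 24
31: 45583 = 31·1470 + 13
37: 45583 = 37·1231 + 36
41: 45583 = 41·1111 + 32
43: 45583 = 43·1060 + 3
47: 45583 = 47·969 + 40
53: 45583 = 53·860 + 3
59: 45583 = 59·772 + 35
61: 45583 = 61·747 + 16
67: 45583 = 67·680 + 23
71: 45583 = 71·642 + 1
73: 45583 = 73·624 + 31
79: 45583 = 79·577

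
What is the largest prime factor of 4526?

73

4526 = 2 · 2263
2263 = 31 · 73
73 is prime.
So 4526 = 2 · 31 · 73; the largest prime factor is 73.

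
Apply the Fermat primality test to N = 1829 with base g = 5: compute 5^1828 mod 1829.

5

5^1 ≡ 5 (mod 1829)
5^2 ≡ 5^2 = 25 ≡ 25 (mod 1829)
5^4 ≡ 25^2 = 625 ≡ 625 (mod 1829)
5^8 ≡ 625^2 = 390625 ≡ 1048 (mod 1829)
5^16 ≡ 1048^2 = 1098304 ≡ 904 (mod 1829)
5^32 ≡ 904^2 = 817216 ≡ 1482 (mod 1829)
5^64 ≡ 1482^2 = 2196324 ≡ 1524 (mod 1829)
5^128 ≡ 1524^2 = 2322576 ≡ 1575 (mod 1829)
5^256 ≡ 1575^2 = 2480625 ≡ 501 (mod 1829)
5^512 ≡ 501^2 = 251001 ≡ 428 (mod 1829)
5^1024 ≡ 428^2 = 183184 ≡ 284 (mod 1829)
1828 = 1024 + 512 + 256 + 32 + 4 in binary powers of 2.
So 5^1828 ≡ 284 · 428 · 501 · 1482 · 625 ≡ 5 (mod 1829).
Since 5 ≠ 1, base 5 is a Fermat witness: 1829 is composite.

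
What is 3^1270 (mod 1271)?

3^1 ≡ 3 (mod 1271)
3^2 ≡ 3^2 = 9 ≡ 9 (mod 1271)
3^4 ≡ 9^2 = 81 ≡ 81 (mod 1271)
3^8 ≡ 81^2 = 6561 ≡ 206 (mod 1271)
3^16 ≡ 206^2 = 42436 ≡ 493 (mod 1271)
3^32 ≡ 493^2 = 243049 ≡ 288 (mod 1271)
3^64 ≡ 288^2 = 82944 ≡ 329 (mod 1271)
3^128 ≡ 329^2 = 108241 ≡ 206 (mod 1271)
3^256 ≡ 206^2 = 42436 ≡ 493 (mod 1271)
3^512 ≡ 493^2 = 243049 ≡ 288 (mod 1271)
3^1024 ≡ 288^2 = 82944 ≡ 329 (mod 1271)
1270 = 1024 + 128 + 64 + 32 + 16 + 4 + 2 in binary powers of 2.
So 3^1270 ≡ 329 · 206 · 329 · 288 · 493 · 81 · 9 ≡ 893 (mod 1271).
Since 893 ≠ 1, base 3 is a Fermat witness: 1271 is composite.

893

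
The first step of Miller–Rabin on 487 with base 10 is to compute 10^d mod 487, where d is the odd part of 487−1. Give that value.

487 − 1 = 486 = 2^1 · 243, so d = 243.
10^1 ≡ 10 (mod 487)
10^2 ≡ 10^2 = 100 ≡ 100 (mod 487)
10^4 ≡ 100^2 = 10000 ≡ 260 (mod 487)
10^8 ≡ 260^2 = 67600 ≡ 394 (mod 487)
10^16 ≡ 394^2 = 155236 ≡ 370 (mod 487)
10^32 ≡ 370^2 = 136900 ≡ 53 (mod 487)
10^64 ≡ 53^2 = 2809 ≡ 374 (mod 487)
10^128 ≡ 374^2 = 139876 ≡ 107 (mod 487)
243 = 128 + 64 + 32 + 16 + 2 + 1 in binary powers of 2.
So 10^243 ≡ 107 · 374 · 53 · 370 · 100 · 10 ≡ 486 (mod 487).
Since 10^d ≡ 486 (mod 487), base 10 does not prove 487 composite.

486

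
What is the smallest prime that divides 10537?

10537 is odd.
Digit sum 16, not divisible by 3.
Ends in 7: not divisible by 5.
7: 10537 = 7·1505 + 2
11: 10537 = 11·957 + 10
13: 10537 = 13·810 + 7
17: 10537 = 17·619 + 14
19: 10537 = 19·554 + 11
23: 10537 = 23·458 + 3
29: 10537 = 29·363 + 10
31: 10537 = 31·339 + 28
37: 10537 = 37·284 + 29
41: 10537 = 41·257

41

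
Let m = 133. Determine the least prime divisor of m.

7

133 is odd.
Digit sum 7, not divisible by 3.
Ends in 3: not divisible by 5.
7: 133 = 7·19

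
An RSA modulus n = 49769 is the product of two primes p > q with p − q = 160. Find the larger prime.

317

Since p = q + 160, we have 49769 = q(q + 160), so q² + 160q − 49769 = 0.
Discriminant: 160² + 4·49769 = 25600 + 199076 = 224676; √224676 = 474.
q = (−160 + 474)/2 = 157, and p = q + 160 = 317.
Check: 157 · 317 = 49769.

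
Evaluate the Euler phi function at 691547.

664000

Factor: 691547 = 41 · 101 · 167.
φ(691547) = (41−1) · (101−1) · (167−1) = 40 · 100 · 166 = 664000.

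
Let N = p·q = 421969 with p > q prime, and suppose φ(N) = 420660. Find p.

φ(n) = (p−1)(q−1) = n − (p+q) + 1, so p + q = 421969 − 420660 + 1 = 1310.
p and q are the roots of t² − 1310t + 421969 = 0.
Discriminant: 1310² − 4·421969 = 1716100 − 1687876 = 28224; √28224 = 168.
q = (1310 − 168)/2 = 571, p = (1310 + 168)/2 = 739.
Check: 571 · 739 = 421969.

739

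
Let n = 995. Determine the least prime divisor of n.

5

995 is odd.
Digit sum 23, not divisible by 3.
Ends in 5: divisible by 5.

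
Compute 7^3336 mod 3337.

2028

7^1 ≡ 7 (mod 3337)
7^2 ≡ 7^2 = 49 ≡ 49 (mod 3337)
7^4 ≡ 49^2 = 2401 ≡ 2401 (mod 3337)
7^8 ≡ 2401^2 = 5764801 ≡ 1802 (mod 3337)
7^16 ≡ 1802^2 = 3247204 ≡ 303 (mod 3337)
7^32 ≡ 303^2 = 91809 ≡ 1710 (mod 3337)
7^64 ≡ 1710^2 = 2924100 ≡ 888 (mod 3337)
7^128 ≡ 888^2 = 788544 ≡ 1012 (mod 3337)
7^256 ≡ 1012^2 = 1024144 ≡ 3022 (mod 3337)
7^512 ≡ 3022^2 = 9132484 ≡ 2452 (mod 3337)
7^1024 ≡ 2452^2 = 6012304 ≡ 2367 (mod 3337)
7^2048 ≡ 2367^2 = 5602689 ≡ 3203 (mod 3337)
3336 = 2048 + 1024 + 256 + 8 in binary powers of 2.
So 7^3336 ≡ 3203 · 2367 · 3022 · 1802 ≡ 2028 (mod 3337).
Since 2028 ≠ 1, base 7 is a Fermat witness: 3337 is composite.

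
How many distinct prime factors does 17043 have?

17043 = 3 · 5681
5681 = 13 · 437
437 = 19 · 23
17043 = 3 · 13 · 19 · 23, which has 4 distinct prime factors.

4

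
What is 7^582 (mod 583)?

566

7^1 ≡ 7 (mod 583)
7^2 ≡ 7^2 = 49 ≡ 49 (mod 583)
7^4 ≡ 49^2 = 2401 ≡ 69 (mod 583)
7^8 ≡ 69^2 = 4761 ≡ 97 (mod 583)
7^16 ≡ 97^2 = 9409 ≡ 81 (mod 583)
7^32 ≡ 81^2 = 6561 ≡ 148 (mod 583)
7^64 ≡ 148^2 = 21904 ≡ 333 (mod 583)
7^128 ≡ 333^2 = 110889 ≡ 119 (mod 583)
7^256 ≡ 119^2 = 14161 ≡ 169 (mod 583)
7^512 ≡ 169^2 = 28561 ≡ 577 (mod 583)
582 = 512 + 64 + 4 + 2 in binary powers of 2.
So 7^582 ≡ 577 · 333 · 69 · 49 ≡ 566 (mod 583).
Since 566 ≠ 1, base 7 is a Fermat witness: 583 is composite.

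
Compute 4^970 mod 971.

1

4^1 ≡ 4 (mod 971)
4^2 ≡ 4^2 = 16 ≡ 16 (mod 971)
4^4 ≡ 16^2 = 256 ≡ 256 (mod 971)
4^8 ≡ 256^2 = 65536 ≡ 479 (mod 971)
4^16 ≡ 479^2 = 229441 ≡ 285 (mod 971)
4^32 ≡ 285^2 = 81225 ≡ 632 (mod 971)
4^64 ≡ 632^2 = 399424 ≡ 343 (mod 971)
4^128 ≡ 343^2 = 117649 ≡ 158 (mod 971)
4^256 ≡ 158^2 = 24964 ≡ 689 (mod 971)
4^512 ≡ 689^2 = 474721 ≡ 873 (mod 971)
970 = 512 + 256 + 128 + 64 + 8 + 2 in binary powers of 2.
So 4^970 ≡ 873 · 689 · 158 · 343 · 479 · 16 ≡ 1 (mod 971).
Since the result is 1, base 4 gives no evidence that 971 is composite.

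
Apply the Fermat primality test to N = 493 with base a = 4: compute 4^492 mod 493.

103

4^1 ≡ 4 (mod 493)
4^2 ≡ 4^2 = 16 ≡ 16 (mod 493)
4^4 ≡ 16^2 = 256 ≡ 256 (mod 493)
4^8 ≡ 256^2 = 65536 ≡ 460 (mod 493)
4^16 ≡ 460^2 = 211600 ≡ 103 (mod 493)
4^32 ≡ 103^2 = 10609 ≡ 256 (mod 493)
4^64 ≡ 256^2 = 65536 ≡ 460 (mod 493)
4^128 ≡ 460^2 = 211600 ≡ 103 (mod 493)
4^256 ≡ 103^2 = 10609 ≡ 256 (mod 493)
492 = 256 + 128 + 64 + 32 + 8 + 4 in binary powers of 2.
So 4^492 ≡ 256 · 103 · 460 · 256 · 460 · 256 ≡ 103 (mod 493).
Since 103 ≠ 1, base 4 is a Fermat witness: 493 is composite.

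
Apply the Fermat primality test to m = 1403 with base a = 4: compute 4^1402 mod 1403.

1001

4^1 ≡ 4 (mod 1403)
4^2 ≡ 4^2 = 16 ≡ 16 (mod 1403)
4^4 ≡ 16^2 = 256 ≡ 256 (mod 1403)
4^8 ≡ 256^2 = 65536 ≡ 998 (mod 1403)
4^16 ≡ 998^2 = 996004 ≡ 1277 (mod 1403)
4^32 ≡ 1277^2 = 1630729 ≡ 443 (mod 1403)
4^64 ≡ 443^2 = 196249 ≡ 1232 (mod 1403)
4^128 ≡ 1232^2 = 1517824 ≡ 1181 (mod 1403)
4^256 ≡ 1181^2 = 1394761 ≡ 179 (mod 1403)
4^512 ≡ 179^2 = 32041 ≡ 1175 (mod 1403)
4^1024 ≡ 1175^2 = 1380625 ≡ 73 (mod 1403)
1402 = 1024 + 256 + 64 + 32 + 16 + 8 + 2 in binary powers of 2.
So 4^1402 ≡ 73 · 179 · 1232 · 443 · 1277 · 998 · 16 ≡ 1001 (mod 1403).
Since 1001 ≠ 1, base 4 is a Fermat witness: 1403 is composite.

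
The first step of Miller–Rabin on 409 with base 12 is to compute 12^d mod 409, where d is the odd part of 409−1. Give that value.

409 − 1 = 408 = 2^3 · 51, so d = 51.
12^1 ≡ 12 (mod 409)
12^2 ≡ 12^2 = 144 ≡ 144 (mod 409)
12^4 ≡ 144^2 = 20736 ≡ 286 (mod 409)
12^8 ≡ 286^2 = 81796 ≡ 405 (mod 409)
12^16 ≡ 405^2 = 164025 ≡ 16 (mod 409)
12^32 ≡ 16^2 = 256 ≡ 256 (mod 409)
51 = 32 + 16 + 2 + 1 in binary powers of 2.
So 12^51 ≡ 256 · 16 · 144 · 12 ≡ 143 (mod 409).
Squaring chain: 143 → 408 → 1; reaches −1, so base 12 does not prove 409 composite.

143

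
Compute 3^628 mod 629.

625

3^1 ≡ 3 (mod 629)
3^2 ≡ 3^2 = 9 ≡ 9 (mod 629)
3^4 ≡ 9^2 = 81 ≡ 81 (mod 629)
3^8 ≡ 81^2 = 6561 ≡ 271 (mod 629)
3^16 ≡ 271^2 = 73441 ≡ 477 (mod 629)
3^32 ≡ 477^2 = 227529 ≡ 460 (mod 629)
3^64 ≡ 460^2 = 211600 ≡ 256 (mod 629)
3^128 ≡ 256^2 = 65536 ≡ 120 (mod 629)
3^256 ≡ 120^2 = 14400 ≡ 562 (mod 629)
3^512 ≡ 562^2 = 315844 ≡ 86 (mod 629)
628 = 512 + 64 + 32 + 16 + 4 in binary powers of 2.
So 3^628 ≡ 86 · 256 · 460 · 477 · 81 ≡ 625 (mod 629).
Since 625 ≠ 1, base 3 is a Fermat witness: 629 is composite.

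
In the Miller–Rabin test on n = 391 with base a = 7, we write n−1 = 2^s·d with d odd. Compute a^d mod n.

391 − 1 = 390 = 2^1 · 195, so d = 195.
7^1 ≡ 7 (mod 391)
7^2 ≡ 7^2 = 49 ≡ 49 (mod 391)
7^4 ≡ 49^2 = 2401 ≡ 55 (mod 391)
7^8 ≡ 55^2 = 3025 ≡ 288 (mod 391)
7^16 ≡ 288^2 = 82944 ≡ 52 (mod 391)
7^32 ≡ 52^2 = 2704 ≡ 358 (mod 391)
7^64 ≡ 358^2 = 128164 ≡ 307 (mod 391)
7^128 ≡ 307^2 = 94249 ≡ 18 (mod 391)
195 = 128 + 64 + 2 + 1 in binary powers of 2.
So 7^195 ≡ 18 · 307 · 49 · 7 ≡ 241 (mod 391).
Squaring chain: 241; never reaches −1, so base 7 is a Miller–Rabin witness that 391 is composite.

241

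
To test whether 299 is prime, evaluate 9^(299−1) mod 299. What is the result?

9^1 ≡ 9 (mod 299)
9^2 ≡ 9^2 = 81 ≡ 81 (mod 299)
9^4 ≡ 81^2 = 6561 ≡ 282 (mod 299)
9^8 ≡ 282^2 = 79524 ≡ 289 (mod 299)
9^16 ≡ 289^2 = 83521 ≡ 100 (mod 299)
9^32 ≡ 100^2 = 10000 ≡ 133 (mod 299)
9^64 ≡ 133^2 = 17689 ≡ 48 (mod 299)
9^128 ≡ 48^2 = 2304 ≡ 211 (mod 299)
9^256 ≡ 211^2 = 44521 ≡ 269 (mod 299)
298 = 256 + 32 + 8 + 2 in binary powers of 2.
So 9^298 ≡ 269 · 133 · 289 · 81 ≡ 9 (mod 299).
Since 9 ≠ 1, base 9 is a Fermat witness: 299 is composite.

9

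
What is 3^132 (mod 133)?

64

3^1 ≡ 3 (mod 133)
3^2 ≡ 3^2 = 9 ≡ 9 (mod 133)
3^4 ≡ 9^2 = 81 ≡ 81 (mod 133)
3^8 ≡ 81^2 = 6561 ≡ 44 (mod 133)
3^16 ≡ 44^2 = 1936 ≡ 74 (mod 133)
3^32 ≡ 74^2 = 5476 ≡ 23 (mod 133)
3^64 ≡ 23^2 = 529 ≡ 130 (mod 133)
3^128 ≡ 130^2 = 16900 ≡ 9 (mod 133)
132 = 128 + 4 in binary powers of 2.
So 3^132 ≡ 9 · 81 ≡ 64 (mod 133).
Since 64 ≠ 1, base 3 is a Fermat witness: 133 is composite.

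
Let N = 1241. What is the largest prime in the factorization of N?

1241 = 17 · 73
73 is prime.
So 1241 = 17 · 73; the largest prime factor is 73.

73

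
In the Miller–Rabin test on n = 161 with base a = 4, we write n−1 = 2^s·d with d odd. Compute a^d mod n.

58

161 − 1 = 160 = 2^5 · 5, so d = 5.
4^1 ≡ 4 (mod 161)
4^2 ≡ 4^2 = 16 ≡ 16 (mod 161)
4^4 ≡ 16^2 = 256 ≡ 95 (mod 161)
5 = 4 + 1 in binary powers of 2.
So 4^5 ≡ 95 · 4 ≡ 58 (mod 161).
Squaring chain: 58 → 144 → 128 → 123 → 156; never reaches −1, so base 4 is a Miller–Rabin witness that 161 is composite.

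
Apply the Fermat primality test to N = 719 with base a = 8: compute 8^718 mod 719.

8^1 ≡ 8 (mod 719)
8^2 ≡ 8^2 = 64 ≡ 64 (mod 719)
8^4 ≡ 64^2 = 4096 ≡ 501 (mod 719)
8^8 ≡ 501^2 = 251001 ≡ 70 (mod 719)
8^16 ≡ 70^2 = 4900 ≡ 586 (mod 719)
8^32 ≡ 586^2 = 343396 ≡ 433 (mod 719)
8^64 ≡ 433^2 = 187489 ≡ 549 (mod 719)
8^128 ≡ 549^2 = 301401 ≡ 140 (mod 719)
8^256 ≡ 140^2 = 19600 ≡ 187 (mod 719)
8^512 ≡ 187^2 = 34969 ≡ 457 (mod 719)
718 = 512 + 128 + 64 + 8 + 4 + 2 in binary powers of 2.
So 8^718 ≡ 457 · 140 · 549 · 70 · 501 · 64 ≡ 1 (mod 719).
Since the result is 1, base 8 gives no evidence that 719 is composite.

1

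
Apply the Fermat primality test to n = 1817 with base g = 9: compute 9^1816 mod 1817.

9^1 ≡ 9 (mod 1817)
9^2 ≡ 9^2 = 81 ≡ 81 (mod 1817)
9^4 ≡ 81^2 = 6561 ≡ 1110 (mod 1817)
9^8 ≡ 1110^2 = 1232100 ≡ 174 (mod 1817)
9^16 ≡ 174^2 = 30276 ≡ 1204 (mod 1817)
9^32 ≡ 1204^2 = 1449616 ≡ 1467 (mod 1817)
9^64 ≡ 1467^2 = 2152089 ≡ 761 (mod 1817)
9^128 ≡ 761^2 = 579121 ≡ 1315 (mod 1817)
9^256 ≡ 1315^2 = 1729225 ≡ 1258 (mod 1817)
9^512 ≡ 1258^2 = 1582564 ≡ 1774 (mod 1817)
9^1024 ≡ 1774^2 = 3147076 ≡ 32 (mod 1817)
1816 = 1024 + 512 + 256 + 16 + 8 in binary powers of 2.
So 9^1816 ≡ 32 · 1774 · 1258 · 1204 · 174 ≡ 1021 (mod 1817).
Since 1021 ≠ 1, base 9 is a Fermat witness: 1817 is composite.

1021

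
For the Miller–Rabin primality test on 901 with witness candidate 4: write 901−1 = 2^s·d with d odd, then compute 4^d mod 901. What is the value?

901 − 1 = 900 = 2^2 · 225, so d = 225.
4^1 ≡ 4 (mod 901)
4^2 ≡ 4^2 = 16 ≡ 16 (mod 901)
4^4 ≡ 16^2 = 256 ≡ 256 (mod 901)
4^8 ≡ 256^2 = 65536 ≡ 664 (mod 901)
4^16 ≡ 664^2 = 440896 ≡ 307 (mod 901)
4^32 ≡ 307^2 = 94249 ≡ 545 (mod 901)
4^64 ≡ 545^2 = 297025 ≡ 596 (mod 901)
4^128 ≡ 596^2 = 355216 ≡ 222 (mod 901)
225 = 128 + 64 + 32 + 1 in binary powers of 2.
So 4^225 ≡ 222 · 596 · 545 · 4 ≡ 327 (mod 901).
Squaring chain: 327 → 611; never reaches −1, so base 4 is a Miller–Rabin witness that 901 is composite.

327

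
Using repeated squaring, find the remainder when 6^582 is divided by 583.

6^1 ≡ 6 (mod 583)
6^2 ≡ 6^2 = 36 ≡ 36 (mod 583)
6^4 ≡ 36^2 = 1296 ≡ 130 (mod 583)
6^8 ≡ 130^2 = 16900 ≡ 576 (mod 583)
6^16 ≡ 576^2 = 331776 ≡ 49 (mod 583)
6^32 ≡ 49^2 = 2401 ≡ 69 (mod 583)
6^64 ≡ 69^2 = 4761 ≡ 97 (mod 583)
6^128 ≡ 97^2 = 9409 ≡ 81 (mod 583)
6^256 ≡ 81^2 = 6561 ≡ 148 (mod 583)
6^512 ≡ 148^2 = 21904 ≡ 333 (mod 583)
582 = 512 + 64 + 4 + 2 in binary powers of 2.
So 6^582 ≡ 333 · 97 · 130 · 36 ≡ 278 (mod 583).
Since 278 ≠ 1, base 6 is a Fermat witness: 583 is composite.

278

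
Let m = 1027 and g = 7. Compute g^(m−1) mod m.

7^1 ≡ 7 (mod 1027)
7^2 ≡ 7^2 = 49 ≡ 49 (mod 1027)
7^4 ≡ 49^2 = 2401 ≡ 347 (mod 1027)
7^8 ≡ 347^2 = 120409 ≡ 250 (mod 1027)
7^16 ≡ 250^2 = 62500 ≡ 880 (mod 1027)
7^32 ≡ 880^2 = 774400 ≡ 42 (mod 1027)
7^64 ≡ 42^2 = 1764 ≡ 737 (mod 1027)
7^128 ≡ 737^2 = 543169 ≡ 913 (mod 1027)
7^256 ≡ 913^2 = 833569 ≡ 672 (mod 1027)
7^512 ≡ 672^2 = 451584 ≡ 731 (mod 1027)
7^1024 ≡ 731^2 = 534361 ≡ 321 (mod 1027)
1026 = 1024 + 2 in binary powers of 2.
So 7^1026 ≡ 321 · 49 ≡ 324 (mod 1027).
Since 324 ≠ 1, base 7 is a Fermat witness: 1027 is composite.

324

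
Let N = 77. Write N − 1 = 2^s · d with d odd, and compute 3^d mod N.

77 − 1 = 76 = 2^2 · 19, so d = 19.
3^1 ≡ 3 (mod 77)
3^2 ≡ 3^2 = 9 ≡ 9 (mod 77)
3^4 ≡ 9^2 = 81 ≡ 4 (mod 77)
3^8 ≡ 4^2 = 16 ≡ 16 (mod 77)
3^16 ≡ 16^2 = 256 ≡ 25 (mod 77)
19 = 16 + 2 + 1 in binary powers of 2.
So 3^19 ≡ 25 · 9 · 3 ≡ 59 (mod 77).
Squaring chain: 59 → 16; never reaches −1, so base 3 is a Miller–Rabin witness that 77 is composite.

59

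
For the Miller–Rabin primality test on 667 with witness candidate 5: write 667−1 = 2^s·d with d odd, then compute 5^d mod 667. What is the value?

667 − 1 = 666 = 2^1 · 333, so d = 333.
5^1 ≡ 5 (mod 667)
5^2 ≡ 5^2 = 25 ≡ 25 (mod 667)
5^4 ≡ 25^2 = 625 ≡ 625 (mod 667)
5^8 ≡ 625^2 = 390625 ≡ 430 (mod 667)
5^16 ≡ 430^2 = 184900 ≡ 141 (mod 667)
5^32 ≡ 141^2 = 19881 ≡ 538 (mod 667)
5^64 ≡ 538^2 = 289444 ≡ 633 (mod 667)
5^128 ≡ 633^2 = 400689 ≡ 489 (mod 667)
5^256 ≡ 489^2 = 239121 ≡ 335 (mod 667)
333 = 256 + 64 + 8 + 4 + 1 in binary powers of 2.
So 5^333 ≡ 335 · 633 · 430 · 625 · 5 ≡ 332 (mod 667).
Squaring chain: 332; never reaches −1, so base 5 is a Miller–Rabin witness that 667 is composite.

332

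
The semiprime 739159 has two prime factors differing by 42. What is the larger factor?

881

Since p = q + 42, we have 739159 = q(q + 42), so q² + 42q − 739159 = 0.
Discriminant: 42² + 4·739159 = 1764 + 2956636 = 2958400; √2958400 = 1720.
q = (−42 + 1720)/2 = 839, and p = q + 42 = 881.
Check: 839 · 881 = 739159.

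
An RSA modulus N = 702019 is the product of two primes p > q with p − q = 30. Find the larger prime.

Since p = q + 30, we have 702019 = q(q + 30), so q² + 30q − 702019 = 0.
Discriminant: 30² + 4·702019 = 900 + 2808076 = 2808976; √2808976 = 1676.
q = (−30 + 1676)/2 = 823, and p = q + 30 = 853.
Check: 823 · 853 = 702019.

853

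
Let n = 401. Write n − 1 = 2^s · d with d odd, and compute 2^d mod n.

356

401 − 1 = 400 = 2^4 · 25, so d = 25.
2^1 ≡ 2 (mod 401)
2^2 ≡ 2^2 = 4 ≡ 4 (mod 401)
2^4 ≡ 4^2 = 16 ≡ 16 (mod 401)
2^8 ≡ 16^2 = 256 ≡ 256 (mod 401)
2^16 ≡ 256^2 = 65536 ≡ 173 (mod 401)
25 = 16 + 8 + 1 in binary powers of 2.
So 2^25 ≡ 173 · 256 · 2 ≡ 356 (mod 401).
Squaring chain: 356 → 20 → 400 → 1; reaches −1, so base 2 does not prove 401 composite.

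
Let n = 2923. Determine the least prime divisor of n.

37

2923 is odd.
Digit sum 16, not divisible by 3.
Ends in 3: not divisible by 5.
7: 2923 = 7·417 + 4
11: 2923 = 11·265 + 8
13: 2923 = 13·224 + 11
17: 2923 = 17·171 + 16
19: 2923 = 19·153 + 16
23: 2923 = 23·127 + 2
29: 2923 = 29·100 + 23
31: 2923 = 31·94 + 9
37: 2923 = 37·79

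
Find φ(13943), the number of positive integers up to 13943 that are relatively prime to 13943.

13680

Factor: 13943 = 73 · 191.
φ(13943) = (73−1) · (191−1) = 72 · 190 = 13680.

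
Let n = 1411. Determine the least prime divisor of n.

1411 is odd.
Digit sum 7, not divisible by 3.
Ends in 1: not divisible by 5.
7: 1411 = 7·201 + 4
11: 1411 = 11·128 + 3
13: 1411 = 13·108 + 7
17: 1411 = 17·83

17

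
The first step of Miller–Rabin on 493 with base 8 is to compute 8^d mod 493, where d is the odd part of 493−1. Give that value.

206

493 − 1 = 492 = 2^2 · 123, so d = 123.
8^1 ≡ 8 (mod 493)
8^2 ≡ 8^2 = 64 ≡ 64 (mod 493)
8^4 ≡ 64^2 = 4096 ≡ 152 (mod 493)
8^8 ≡ 152^2 = 23104 ≡ 426 (mod 493)
8^16 ≡ 426^2 = 181476 ≡ 52 (mod 493)
8^32 ≡ 52^2 = 2704 ≡ 239 (mod 493)
8^64 ≡ 239^2 = 57121 ≡ 426 (mod 493)
123 = 64 + 32 + 16 + 8 + 2 + 1 in binary powers of 2.
So 8^123 ≡ 426 · 239 · 52 · 426 · 64 · 8 ≡ 206 (mod 493).
Squaring chain: 206 → 38; never reaches −1, so base 8 is a Miller–Rabin witness that 493 is composite.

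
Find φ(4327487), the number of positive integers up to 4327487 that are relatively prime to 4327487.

4247640

Factor: 4327487 = 139 · 163 · 191.
φ(4327487) = (139−1) · (163−1) · (191−1) = 138 · 162 · 190 = 4247640.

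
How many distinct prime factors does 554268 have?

554268 = 2^2 · 138567
138567 = 3 · 46189
46189 = 11 · 4199
4199 = 13 · 323
323 = 17 · 19
554268 = 2^2 · 3 · 11 · 13 · 17 · 19, which has 6 distinct prime factors.

6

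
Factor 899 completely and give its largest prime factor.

31

899 = 29 · 31
31 is prime.
So 899 = 29 · 31; the largest prime factor is 31.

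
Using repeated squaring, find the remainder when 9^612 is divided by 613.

9^1 ≡ 9 (mod 613)
9^2 ≡ 9^2 = 81 ≡ 81 (mod 613)
9^4 ≡ 81^2 = 6561 ≡ 431 (mod 613)
9^8 ≡ 431^2 = 185761 ≡ 22 (mod 613)
9^16 ≡ 22^2 = 484 ≡ 484 (mod 613)
9^32 ≡ 484^2 = 234256 ≡ 90 (mod 613)
9^64 ≡ 90^2 = 8100 ≡ 131 (mod 613)
9^128 ≡ 131^2 = 17161 ≡ 610 (mod 613)
9^256 ≡ 610^2 = 372100 ≡ 9 (mod 613)
9^512 ≡ 9^2 = 81 ≡ 81 (mod 613)
612 = 512 + 64 + 32 + 4 in binary powers of 2.
So 9^612 ≡ 81 · 131 · 90 · 431 ≡ 1 (mod 613).
Since the result is 1, base 9 gives no evidence that 613 is composite.

1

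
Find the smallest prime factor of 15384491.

97

15384491 is odd.
Digit sum 35, not divisible by 3.
Ends in 1: not divisible by 5.
7: 15384491 = 7·2197784 + 3
11: 15384491 = 11·1398590 + 1
13: 15384491 = 13·1183422 + 5
17: 15384491 = 17·904970 + 1
19: 15384491 = 19·809710 + 1
23: 15384491 = 23·668890 + 21
29: 15384491 = 29·530499 + 20
31: 15384491 = 31·496273 + 28
37: 15384491 = 37·415797 + 2
41: 15384491 = 41·375231 + 20
43: 15384491 = 43·357778 + 37
47: 15384491 = 47·327329 + 28
53: 15384491 = 53·290273 + 22
59: 15384491 = 59·260754 + 5
61: 15384491 = 61·252204 + 47
67: 15384491 = 67·229619 + 18
71: 15384491 = 71·216682 + 69
73: 15384491 = 73·210746 + 33
79: 15384491 = 79·194740 + 31
83: 15384491 = 83·185355 + 26
89: 15384491 = 89·172859 + 40
97: 15384491 = 97·158603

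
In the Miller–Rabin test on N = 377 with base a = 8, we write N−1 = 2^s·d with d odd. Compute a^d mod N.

377 − 1 = 376 = 2^3 · 47, so d = 47.
8^1 ≡ 8 (mod 377)
8^2 ≡ 8^2 = 64 ≡ 64 (mod 377)
8^4 ≡ 64^2 = 4096 ≡ 326 (mod 377)
8^8 ≡ 326^2 = 106276 ≡ 339 (mod 377)
8^16 ≡ 339^2 = 114921 ≡ 313 (mod 377)
8^32 ≡ 313^2 = 97969 ≡ 326 (mod 377)
47 = 32 + 8 + 4 + 2 + 1 in binary powers of 2.
So 8^47 ≡ 326 · 339 · 326 · 64 · 8 ≡ 31 (mod 377).
Squaring chain: 31 → 207 → 248; never reaches −1, so base 8 is a Miller–Rabin witness that 377 is composite.

31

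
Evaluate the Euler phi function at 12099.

7776

Factor: 12099 = 3 · 37 · 109.
φ(12099) = (3−1) · (37−1) · (109−1) = 2 · 36 · 108 = 7776.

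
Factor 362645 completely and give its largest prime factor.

362645 = 5 · 72529
72529 = 29 · 2501
2501 = 41 · 61
61 is prime.
So 362645 = 5 · 29 · 41 · 61; the largest prime factor is 61.

61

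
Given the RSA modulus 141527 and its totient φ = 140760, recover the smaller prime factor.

307

φ(n) = (p−1)(q−1) = n − (p+q) + 1, so p + q = 141527 − 140760 + 1 = 768.
p and q are the roots of t² − 768t + 141527 = 0.
Discriminant: 768² − 4·141527 = 589824 − 566108 = 23716; √23716 = 154.
q = (768 − 154)/2 = 307, p = (768 + 154)/2 = 461.
Check: 307 · 461 = 141527.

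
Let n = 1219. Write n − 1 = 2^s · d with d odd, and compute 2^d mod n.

1219 − 1 = 1218 = 2^1 · 609, so d = 609.
2^1 ≡ 2 (mod 1219)
2^2 ≡ 2^2 = 4 ≡ 4 (mod 1219)
2^4 ≡ 4^2 = 16 ≡ 16 (mod 1219)
2^8 ≡ 16^2 = 256 ≡ 256 (mod 1219)
2^16 ≡ 256^2 = 65536 ≡ 929 (mod 1219)
2^32 ≡ 929^2 = 863041 ≡ 1208 (mod 1219)
2^64 ≡ 1208^2 = 1459264 ≡ 121 (mod 1219)
2^128 ≡ 121^2 = 14641 ≡ 13 (mod 1219)
2^256 ≡ 13^2 = 169 ≡ 169 (mod 1219)
2^512 ≡ 169^2 = 28561 ≡ 524 (mod 1219)
609 = 512 + 64 + 32 + 1 in binary powers of 2.
So 2^609 ≡ 524 · 121 · 1208 · 2 ≡ 867 (mod 1219).
Squaring chain: 867; never reaches −1, so base 2 is a Miller–Rabin witness that 1219 is composite.

867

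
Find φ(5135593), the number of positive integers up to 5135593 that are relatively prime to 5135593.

5045040

Factor: 5135593 = 131 · 197 · 199.
φ(5135593) = (131−1) · (197−1) · (199−1) = 130 · 196 · 198 = 5045040.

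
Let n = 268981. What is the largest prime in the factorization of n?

97

268981 = 47 · 5723
5723 = 59 · 97
97 is prime.
So 268981 = 47 · 59 · 97; the largest prime factor is 97.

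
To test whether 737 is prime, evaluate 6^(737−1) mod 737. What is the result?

16

6^1 ≡ 6 (mod 737)
6^2 ≡ 6^2 = 36 ≡ 36 (mod 737)
6^4 ≡ 36^2 = 1296 ≡ 559 (mod 737)
6^8 ≡ 559^2 = 312481 ≡ 730 (mod 737)
6^16 ≡ 730^2 = 532900 ≡ 49 (mod 737)
6^32 ≡ 49^2 = 2401 ≡ 190 (mod 737)
6^64 ≡ 190^2 = 36100 ≡ 724 (mod 737)
6^128 ≡ 724^2 = 524176 ≡ 169 (mod 737)
6^256 ≡ 169^2 = 28561 ≡ 555 (mod 737)
6^512 ≡ 555^2 = 308025 ≡ 696 (mod 737)
736 = 512 + 128 + 64 + 32 in binary powers of 2.
So 6^736 ≡ 696 · 169 · 724 · 190 ≡ 16 (mod 737).
Since 16 ≠ 1, base 6 is a Fermat witness: 737 is composite.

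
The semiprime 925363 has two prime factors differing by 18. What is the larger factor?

971

Since p = q + 18, we have 925363 = q(q + 18), so q² + 18q − 925363 = 0.
Discriminant: 18² + 4·925363 = 324 + 3701452 = 3701776; √3701776 = 1924.
q = (−18 + 1924)/2 = 953, and p = q + 18 = 971.
Check: 953 · 971 = 925363.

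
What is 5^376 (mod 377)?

5^1 ≡ 5 (mod 377)
5^2 ≡ 5^2 = 25 ≡ 25 (mod 377)
5^4 ≡ 25^2 = 625 ≡ 248 (mod 377)
5^8 ≡ 248^2 = 61504 ≡ 53 (mod 377)
5^16 ≡ 53^2 = 2809 ≡ 170 (mod 377)
5^32 ≡ 170^2 = 28900 ≡ 248 (mod 377)
5^64 ≡ 248^2 = 61504 ≡ 53 (mod 377)
5^128 ≡ 53^2 = 2809 ≡ 170 (mod 377)
5^256 ≡ 170^2 = 28900 ≡ 248 (mod 377)
376 = 256 + 64 + 32 + 16 + 8 in binary powers of 2.
So 5^376 ≡ 248 · 53 · 248 · 170 · 53 ≡ 326 (mod 377).
Since 326 ≠ 1, base 5 is a Fermat witness: 377 is composite.

326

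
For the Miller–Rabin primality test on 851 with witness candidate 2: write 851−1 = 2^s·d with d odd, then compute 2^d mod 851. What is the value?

851 − 1 = 850 = 2^1 · 425, so d = 425.
2^1 ≡ 2 (mod 851)
2^2 ≡ 2^2 = 4 ≡ 4 (mod 851)
2^4 ≡ 4^2 = 16 ≡ 16 (mod 851)
2^8 ≡ 16^2 = 256 ≡ 256 (mod 851)
2^16 ≡ 256^2 = 65536 ≡ 9 (mod 851)
2^32 ≡ 9^2 = 81 ≡ 81 (mod 851)
2^64 ≡ 81^2 = 6561 ≡ 604 (mod 851)
2^128 ≡ 604^2 = 364816 ≡ 588 (mod 851)
2^256 ≡ 588^2 = 345744 ≡ 238 (mod 851)
425 = 256 + 128 + 32 + 8 + 1 in binary powers of 2.
So 2^425 ≡ 238 · 588 · 81 · 256 · 2 ≡ 542 (mod 851).
Squaring chain: 542; never reaches −1, so base 2 is a Miller–Rabin witness that 851 is composite.

542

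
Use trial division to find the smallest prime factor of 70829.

11

70829 is odd.
Digit sum 26, not divisible by 3.
Ends in 9: not divisible by 5.
7: 70829 = 7·10118 + 3
11: 70829 = 11·6439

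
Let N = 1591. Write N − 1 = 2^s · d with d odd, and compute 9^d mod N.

1591 − 1 = 1590 = 2^1 · 795, so d = 795.
9^1 ≡ 9 (mod 1591)
9^2 ≡ 9^2 = 81 ≡ 81 (mod 1591)
9^4 ≡ 81^2 = 6561 ≡ 197 (mod 1591)
9^8 ≡ 197^2 = 38809 ≡ 625 (mod 1591)
9^16 ≡ 625^2 = 390625 ≡ 830 (mod 1591)
9^32 ≡ 830^2 = 688900 ≡ 1588 (mod 1591)
9^64 ≡ 1588^2 = 2521744 ≡ 9 (mod 1591)
9^128 ≡ 9^2 = 81 ≡ 81 (mod 1591)
9^256 ≡ 81^2 = 6561 ≡ 197 (mod 1591)
9^512 ≡ 197^2 = 38809 ≡ 625 (mod 1591)
795 = 512 + 256 + 16 + 8 + 2 + 1 in binary powers of 2.
So 9^795 ≡ 625 · 197 · 830 · 625 · 81 · 9 ≡ 322 (mod 1591).
Squaring chain: 322; never reaches −1, so base 9 is a Miller–Rabin witness that 1591 is composite.

322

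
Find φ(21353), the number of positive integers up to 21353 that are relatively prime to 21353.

21060

Factor: 21353 = 131 · 163.
φ(21353) = (131−1) · (163−1) = 130 · 162 = 21060.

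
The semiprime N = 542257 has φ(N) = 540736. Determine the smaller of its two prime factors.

569

φ(n) = (p−1)(q−1) = n − (p+q) + 1, so p + q = 542257 − 540736 + 1 = 1522.
p and q are the roots of t² − 1522t + 542257 = 0.
Discriminant: 1522² − 4·542257 = 2316484 − 2169028 = 147456; √147456 = 384.
q = (1522 − 384)/2 = 569, p = (1522 + 384)/2 = 953.
Check: 569 · 953 = 542257.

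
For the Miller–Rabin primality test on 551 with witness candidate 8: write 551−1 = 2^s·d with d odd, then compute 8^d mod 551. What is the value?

551 − 1 = 550 = 2^1 · 275, so d = 275.
8^1 ≡ 8 (mod 551)
8^2 ≡ 8^2 = 64 ≡ 64 (mod 551)
8^4 ≡ 64^2 = 4096 ≡ 239 (mod 551)
8^8 ≡ 239^2 = 57121 ≡ 368 (mod 551)
8^16 ≡ 368^2 = 135424 ≡ 429 (mod 551)
8^32 ≡ 429^2 = 184041 ≡ 7 (mod 551)
8^64 ≡ 7^2 = 49 ≡ 49 (mod 551)
8^128 ≡ 49^2 = 2401 ≡ 197 (mod 551)
8^256 ≡ 197^2 = 38809 ≡ 239 (mod 551)
275 = 256 + 16 + 2 + 1 in binary powers of 2.
So 8^275 ≡ 239 · 429 · 64 · 8 ≡ 449 (mod 551).
Squaring chain: 449; never reaches −1, so base 8 is a Miller–Rabin witness that 551 is composite.

449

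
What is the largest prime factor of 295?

59

295 = 5 · 59
59 is prime.
So 295 = 5 · 59; the largest prime factor is 59.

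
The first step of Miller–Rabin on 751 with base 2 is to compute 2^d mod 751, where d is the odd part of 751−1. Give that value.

751 − 1 = 750 = 2^1 · 375, so d = 375.
2^1 ≡ 2 (mod 751)
2^2 ≡ 2^2 = 4 ≡ 4 (mod 751)
2^4 ≡ 4^2 = 16 ≡ 16 (mod 751)
2^8 ≡ 16^2 = 256 ≡ 256 (mod 751)
2^16 ≡ 256^2 = 65536 ≡ 199 (mod 751)
2^32 ≡ 199^2 = 39601 ≡ 549 (mod 751)
2^64 ≡ 549^2 = 301401 ≡ 250 (mod 751)
2^128 ≡ 250^2 = 62500 ≡ 167 (mod 751)
2^256 ≡ 167^2 = 27889 ≡ 102 (mod 751)
375 = 256 + 64 + 32 + 16 + 4 + 2 + 1 in binary powers of 2.
So 2^375 ≡ 102 · 250 · 549 · 199 · 16 · 4 · 2 ≡ 1 (mod 751).
Since 2^d ≡ 1 (mod 751), base 2 does not prove 751 composite.

1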